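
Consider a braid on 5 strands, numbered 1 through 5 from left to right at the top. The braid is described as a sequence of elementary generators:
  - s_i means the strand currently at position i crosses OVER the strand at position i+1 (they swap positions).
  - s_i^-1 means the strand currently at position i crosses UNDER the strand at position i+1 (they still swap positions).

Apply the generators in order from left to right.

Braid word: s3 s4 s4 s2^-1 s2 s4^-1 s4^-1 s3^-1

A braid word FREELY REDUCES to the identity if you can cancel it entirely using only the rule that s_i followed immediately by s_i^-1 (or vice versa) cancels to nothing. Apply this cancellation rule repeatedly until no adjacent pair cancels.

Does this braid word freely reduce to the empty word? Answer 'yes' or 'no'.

Answer: yes

Derivation:
Gen 1 (s3): push. Stack: [s3]
Gen 2 (s4): push. Stack: [s3 s4]
Gen 3 (s4): push. Stack: [s3 s4 s4]
Gen 4 (s2^-1): push. Stack: [s3 s4 s4 s2^-1]
Gen 5 (s2): cancels prior s2^-1. Stack: [s3 s4 s4]
Gen 6 (s4^-1): cancels prior s4. Stack: [s3 s4]
Gen 7 (s4^-1): cancels prior s4. Stack: [s3]
Gen 8 (s3^-1): cancels prior s3. Stack: []
Reduced word: (empty)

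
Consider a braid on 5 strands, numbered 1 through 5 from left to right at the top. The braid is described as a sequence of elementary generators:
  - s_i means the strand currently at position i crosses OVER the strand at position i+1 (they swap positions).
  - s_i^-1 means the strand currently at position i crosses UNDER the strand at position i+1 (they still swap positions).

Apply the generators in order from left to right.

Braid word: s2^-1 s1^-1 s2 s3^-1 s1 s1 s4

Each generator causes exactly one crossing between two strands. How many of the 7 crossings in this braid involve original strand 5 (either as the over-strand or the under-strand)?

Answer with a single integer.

Answer: 1

Derivation:
Gen 1: crossing 2x3. Involves strand 5? no. Count so far: 0
Gen 2: crossing 1x3. Involves strand 5? no. Count so far: 0
Gen 3: crossing 1x2. Involves strand 5? no. Count so far: 0
Gen 4: crossing 1x4. Involves strand 5? no. Count so far: 0
Gen 5: crossing 3x2. Involves strand 5? no. Count so far: 0
Gen 6: crossing 2x3. Involves strand 5? no. Count so far: 0
Gen 7: crossing 1x5. Involves strand 5? yes. Count so far: 1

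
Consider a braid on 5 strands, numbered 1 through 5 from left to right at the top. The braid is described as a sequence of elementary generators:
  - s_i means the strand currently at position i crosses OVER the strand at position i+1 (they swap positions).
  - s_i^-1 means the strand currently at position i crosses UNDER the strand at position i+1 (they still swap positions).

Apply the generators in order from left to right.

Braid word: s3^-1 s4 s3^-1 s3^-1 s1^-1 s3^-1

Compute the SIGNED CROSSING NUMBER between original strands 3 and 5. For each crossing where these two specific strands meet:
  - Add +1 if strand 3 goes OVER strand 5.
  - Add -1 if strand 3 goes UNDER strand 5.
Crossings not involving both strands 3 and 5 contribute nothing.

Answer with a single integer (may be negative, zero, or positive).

Answer: 1

Derivation:
Gen 1: crossing 3x4. Both 3&5? no. Sum: 0
Gen 2: 3 over 5. Both 3&5? yes. Contrib: +1. Sum: 1
Gen 3: crossing 4x5. Both 3&5? no. Sum: 1
Gen 4: crossing 5x4. Both 3&5? no. Sum: 1
Gen 5: crossing 1x2. Both 3&5? no. Sum: 1
Gen 6: crossing 4x5. Both 3&5? no. Sum: 1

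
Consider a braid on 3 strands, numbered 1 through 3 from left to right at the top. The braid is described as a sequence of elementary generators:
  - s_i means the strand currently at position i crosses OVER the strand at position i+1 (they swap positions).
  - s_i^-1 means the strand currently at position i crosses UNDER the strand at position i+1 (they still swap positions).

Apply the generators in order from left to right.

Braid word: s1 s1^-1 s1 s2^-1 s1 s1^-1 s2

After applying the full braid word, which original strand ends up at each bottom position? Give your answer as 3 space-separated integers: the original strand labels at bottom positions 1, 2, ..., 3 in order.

Gen 1 (s1): strand 1 crosses over strand 2. Perm now: [2 1 3]
Gen 2 (s1^-1): strand 2 crosses under strand 1. Perm now: [1 2 3]
Gen 3 (s1): strand 1 crosses over strand 2. Perm now: [2 1 3]
Gen 4 (s2^-1): strand 1 crosses under strand 3. Perm now: [2 3 1]
Gen 5 (s1): strand 2 crosses over strand 3. Perm now: [3 2 1]
Gen 6 (s1^-1): strand 3 crosses under strand 2. Perm now: [2 3 1]
Gen 7 (s2): strand 3 crosses over strand 1. Perm now: [2 1 3]

Answer: 2 1 3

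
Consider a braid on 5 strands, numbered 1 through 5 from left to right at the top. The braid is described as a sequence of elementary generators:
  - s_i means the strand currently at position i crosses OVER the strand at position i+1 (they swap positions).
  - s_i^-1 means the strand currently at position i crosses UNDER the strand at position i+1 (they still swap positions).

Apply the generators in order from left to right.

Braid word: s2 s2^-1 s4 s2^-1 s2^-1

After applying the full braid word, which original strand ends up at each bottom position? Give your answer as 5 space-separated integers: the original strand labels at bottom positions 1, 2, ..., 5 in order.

Answer: 1 2 3 5 4

Derivation:
Gen 1 (s2): strand 2 crosses over strand 3. Perm now: [1 3 2 4 5]
Gen 2 (s2^-1): strand 3 crosses under strand 2. Perm now: [1 2 3 4 5]
Gen 3 (s4): strand 4 crosses over strand 5. Perm now: [1 2 3 5 4]
Gen 4 (s2^-1): strand 2 crosses under strand 3. Perm now: [1 3 2 5 4]
Gen 5 (s2^-1): strand 3 crosses under strand 2. Perm now: [1 2 3 5 4]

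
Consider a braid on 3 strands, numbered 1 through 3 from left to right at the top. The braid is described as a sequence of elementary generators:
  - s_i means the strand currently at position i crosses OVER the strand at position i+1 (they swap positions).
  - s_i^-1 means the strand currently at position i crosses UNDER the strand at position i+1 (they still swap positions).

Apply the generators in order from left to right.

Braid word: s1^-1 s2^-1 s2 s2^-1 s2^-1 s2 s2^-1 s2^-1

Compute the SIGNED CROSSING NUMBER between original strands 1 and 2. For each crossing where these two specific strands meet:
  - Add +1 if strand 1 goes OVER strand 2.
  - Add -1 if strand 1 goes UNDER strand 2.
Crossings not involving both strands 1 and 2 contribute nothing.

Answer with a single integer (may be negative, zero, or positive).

Answer: -1

Derivation:
Gen 1: 1 under 2. Both 1&2? yes. Contrib: -1. Sum: -1
Gen 2: crossing 1x3. Both 1&2? no. Sum: -1
Gen 3: crossing 3x1. Both 1&2? no. Sum: -1
Gen 4: crossing 1x3. Both 1&2? no. Sum: -1
Gen 5: crossing 3x1. Both 1&2? no. Sum: -1
Gen 6: crossing 1x3. Both 1&2? no. Sum: -1
Gen 7: crossing 3x1. Both 1&2? no. Sum: -1
Gen 8: crossing 1x3. Both 1&2? no. Sum: -1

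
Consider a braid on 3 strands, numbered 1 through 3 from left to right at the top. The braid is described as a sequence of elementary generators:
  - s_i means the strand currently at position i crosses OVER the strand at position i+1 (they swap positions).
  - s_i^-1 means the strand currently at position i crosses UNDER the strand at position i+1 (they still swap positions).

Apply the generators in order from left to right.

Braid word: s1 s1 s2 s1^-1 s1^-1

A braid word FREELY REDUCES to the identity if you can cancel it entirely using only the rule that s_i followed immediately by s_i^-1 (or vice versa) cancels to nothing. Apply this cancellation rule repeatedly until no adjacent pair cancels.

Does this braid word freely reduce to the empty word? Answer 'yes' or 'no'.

Answer: no

Derivation:
Gen 1 (s1): push. Stack: [s1]
Gen 2 (s1): push. Stack: [s1 s1]
Gen 3 (s2): push. Stack: [s1 s1 s2]
Gen 4 (s1^-1): push. Stack: [s1 s1 s2 s1^-1]
Gen 5 (s1^-1): push. Stack: [s1 s1 s2 s1^-1 s1^-1]
Reduced word: s1 s1 s2 s1^-1 s1^-1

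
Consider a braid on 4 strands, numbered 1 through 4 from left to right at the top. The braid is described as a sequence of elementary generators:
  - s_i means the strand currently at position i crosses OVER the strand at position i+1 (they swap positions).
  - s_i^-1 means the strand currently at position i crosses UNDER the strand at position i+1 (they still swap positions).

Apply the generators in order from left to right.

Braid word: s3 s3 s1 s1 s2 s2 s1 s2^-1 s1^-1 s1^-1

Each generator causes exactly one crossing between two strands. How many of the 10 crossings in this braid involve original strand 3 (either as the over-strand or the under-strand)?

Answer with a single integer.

Gen 1: crossing 3x4. Involves strand 3? yes. Count so far: 1
Gen 2: crossing 4x3. Involves strand 3? yes. Count so far: 2
Gen 3: crossing 1x2. Involves strand 3? no. Count so far: 2
Gen 4: crossing 2x1. Involves strand 3? no. Count so far: 2
Gen 5: crossing 2x3. Involves strand 3? yes. Count so far: 3
Gen 6: crossing 3x2. Involves strand 3? yes. Count so far: 4
Gen 7: crossing 1x2. Involves strand 3? no. Count so far: 4
Gen 8: crossing 1x3. Involves strand 3? yes. Count so far: 5
Gen 9: crossing 2x3. Involves strand 3? yes. Count so far: 6
Gen 10: crossing 3x2. Involves strand 3? yes. Count so far: 7

Answer: 7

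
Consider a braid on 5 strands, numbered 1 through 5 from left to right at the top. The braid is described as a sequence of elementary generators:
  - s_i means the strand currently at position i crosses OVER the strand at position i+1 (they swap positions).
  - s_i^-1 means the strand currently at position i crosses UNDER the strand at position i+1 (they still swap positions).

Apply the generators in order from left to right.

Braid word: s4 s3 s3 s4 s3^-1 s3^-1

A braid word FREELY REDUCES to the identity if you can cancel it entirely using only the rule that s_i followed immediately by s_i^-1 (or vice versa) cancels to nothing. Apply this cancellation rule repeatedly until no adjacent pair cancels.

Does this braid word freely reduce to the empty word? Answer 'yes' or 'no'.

Answer: no

Derivation:
Gen 1 (s4): push. Stack: [s4]
Gen 2 (s3): push. Stack: [s4 s3]
Gen 3 (s3): push. Stack: [s4 s3 s3]
Gen 4 (s4): push. Stack: [s4 s3 s3 s4]
Gen 5 (s3^-1): push. Stack: [s4 s3 s3 s4 s3^-1]
Gen 6 (s3^-1): push. Stack: [s4 s3 s3 s4 s3^-1 s3^-1]
Reduced word: s4 s3 s3 s4 s3^-1 s3^-1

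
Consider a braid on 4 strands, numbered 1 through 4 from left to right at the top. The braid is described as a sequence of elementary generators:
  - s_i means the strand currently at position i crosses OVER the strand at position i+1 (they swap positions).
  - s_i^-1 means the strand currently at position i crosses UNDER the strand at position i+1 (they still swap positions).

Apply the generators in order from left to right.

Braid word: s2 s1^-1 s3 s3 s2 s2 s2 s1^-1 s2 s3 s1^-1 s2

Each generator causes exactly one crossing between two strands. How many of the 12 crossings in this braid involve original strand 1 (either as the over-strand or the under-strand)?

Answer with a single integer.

Gen 1: crossing 2x3. Involves strand 1? no. Count so far: 0
Gen 2: crossing 1x3. Involves strand 1? yes. Count so far: 1
Gen 3: crossing 2x4. Involves strand 1? no. Count so far: 1
Gen 4: crossing 4x2. Involves strand 1? no. Count so far: 1
Gen 5: crossing 1x2. Involves strand 1? yes. Count so far: 2
Gen 6: crossing 2x1. Involves strand 1? yes. Count so far: 3
Gen 7: crossing 1x2. Involves strand 1? yes. Count so far: 4
Gen 8: crossing 3x2. Involves strand 1? no. Count so far: 4
Gen 9: crossing 3x1. Involves strand 1? yes. Count so far: 5
Gen 10: crossing 3x4. Involves strand 1? no. Count so far: 5
Gen 11: crossing 2x1. Involves strand 1? yes. Count so far: 6
Gen 12: crossing 2x4. Involves strand 1? no. Count so far: 6

Answer: 6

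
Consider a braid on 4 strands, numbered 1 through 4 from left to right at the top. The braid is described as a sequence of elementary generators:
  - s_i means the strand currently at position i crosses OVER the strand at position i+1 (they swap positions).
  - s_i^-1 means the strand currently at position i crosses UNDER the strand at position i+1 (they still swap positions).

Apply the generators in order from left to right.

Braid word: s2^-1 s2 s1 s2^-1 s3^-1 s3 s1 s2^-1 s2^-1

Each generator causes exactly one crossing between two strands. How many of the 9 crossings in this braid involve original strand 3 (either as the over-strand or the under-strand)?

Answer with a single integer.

Answer: 4

Derivation:
Gen 1: crossing 2x3. Involves strand 3? yes. Count so far: 1
Gen 2: crossing 3x2. Involves strand 3? yes. Count so far: 2
Gen 3: crossing 1x2. Involves strand 3? no. Count so far: 2
Gen 4: crossing 1x3. Involves strand 3? yes. Count so far: 3
Gen 5: crossing 1x4. Involves strand 3? no. Count so far: 3
Gen 6: crossing 4x1. Involves strand 3? no. Count so far: 3
Gen 7: crossing 2x3. Involves strand 3? yes. Count so far: 4
Gen 8: crossing 2x1. Involves strand 3? no. Count so far: 4
Gen 9: crossing 1x2. Involves strand 3? no. Count so far: 4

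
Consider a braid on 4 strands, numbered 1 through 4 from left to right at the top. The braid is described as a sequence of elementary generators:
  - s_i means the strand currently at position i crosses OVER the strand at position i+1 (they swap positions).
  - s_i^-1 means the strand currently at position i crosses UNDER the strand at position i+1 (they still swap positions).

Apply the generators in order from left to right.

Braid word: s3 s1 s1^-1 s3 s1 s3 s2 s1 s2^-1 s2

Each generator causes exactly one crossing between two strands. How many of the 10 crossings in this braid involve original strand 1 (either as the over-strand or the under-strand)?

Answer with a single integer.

Gen 1: crossing 3x4. Involves strand 1? no. Count so far: 0
Gen 2: crossing 1x2. Involves strand 1? yes. Count so far: 1
Gen 3: crossing 2x1. Involves strand 1? yes. Count so far: 2
Gen 4: crossing 4x3. Involves strand 1? no. Count so far: 2
Gen 5: crossing 1x2. Involves strand 1? yes. Count so far: 3
Gen 6: crossing 3x4. Involves strand 1? no. Count so far: 3
Gen 7: crossing 1x4. Involves strand 1? yes. Count so far: 4
Gen 8: crossing 2x4. Involves strand 1? no. Count so far: 4
Gen 9: crossing 2x1. Involves strand 1? yes. Count so far: 5
Gen 10: crossing 1x2. Involves strand 1? yes. Count so far: 6

Answer: 6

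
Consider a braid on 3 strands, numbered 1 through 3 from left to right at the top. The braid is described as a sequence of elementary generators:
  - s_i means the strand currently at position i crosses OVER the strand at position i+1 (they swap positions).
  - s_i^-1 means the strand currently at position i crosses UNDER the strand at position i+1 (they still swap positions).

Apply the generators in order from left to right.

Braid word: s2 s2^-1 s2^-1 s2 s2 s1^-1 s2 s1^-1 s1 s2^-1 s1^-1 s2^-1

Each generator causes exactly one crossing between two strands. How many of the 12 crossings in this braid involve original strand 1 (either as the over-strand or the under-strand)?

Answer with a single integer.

Answer: 4

Derivation:
Gen 1: crossing 2x3. Involves strand 1? no. Count so far: 0
Gen 2: crossing 3x2. Involves strand 1? no. Count so far: 0
Gen 3: crossing 2x3. Involves strand 1? no. Count so far: 0
Gen 4: crossing 3x2. Involves strand 1? no. Count so far: 0
Gen 5: crossing 2x3. Involves strand 1? no. Count so far: 0
Gen 6: crossing 1x3. Involves strand 1? yes. Count so far: 1
Gen 7: crossing 1x2. Involves strand 1? yes. Count so far: 2
Gen 8: crossing 3x2. Involves strand 1? no. Count so far: 2
Gen 9: crossing 2x3. Involves strand 1? no. Count so far: 2
Gen 10: crossing 2x1. Involves strand 1? yes. Count so far: 3
Gen 11: crossing 3x1. Involves strand 1? yes. Count so far: 4
Gen 12: crossing 3x2. Involves strand 1? no. Count so far: 4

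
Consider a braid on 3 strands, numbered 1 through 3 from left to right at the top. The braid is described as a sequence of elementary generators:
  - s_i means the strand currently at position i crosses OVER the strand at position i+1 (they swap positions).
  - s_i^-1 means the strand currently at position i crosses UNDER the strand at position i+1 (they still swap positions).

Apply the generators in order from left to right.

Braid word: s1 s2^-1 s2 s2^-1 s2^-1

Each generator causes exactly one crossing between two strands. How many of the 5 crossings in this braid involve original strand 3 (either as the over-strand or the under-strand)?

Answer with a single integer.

Gen 1: crossing 1x2. Involves strand 3? no. Count so far: 0
Gen 2: crossing 1x3. Involves strand 3? yes. Count so far: 1
Gen 3: crossing 3x1. Involves strand 3? yes. Count so far: 2
Gen 4: crossing 1x3. Involves strand 3? yes. Count so far: 3
Gen 5: crossing 3x1. Involves strand 3? yes. Count so far: 4

Answer: 4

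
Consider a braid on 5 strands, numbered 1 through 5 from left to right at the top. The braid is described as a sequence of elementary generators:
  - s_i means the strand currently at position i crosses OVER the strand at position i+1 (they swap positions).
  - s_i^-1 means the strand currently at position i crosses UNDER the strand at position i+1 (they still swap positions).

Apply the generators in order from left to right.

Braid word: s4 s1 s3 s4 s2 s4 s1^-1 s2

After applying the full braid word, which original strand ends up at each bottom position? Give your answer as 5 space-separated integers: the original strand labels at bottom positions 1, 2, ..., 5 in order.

Gen 1 (s4): strand 4 crosses over strand 5. Perm now: [1 2 3 5 4]
Gen 2 (s1): strand 1 crosses over strand 2. Perm now: [2 1 3 5 4]
Gen 3 (s3): strand 3 crosses over strand 5. Perm now: [2 1 5 3 4]
Gen 4 (s4): strand 3 crosses over strand 4. Perm now: [2 1 5 4 3]
Gen 5 (s2): strand 1 crosses over strand 5. Perm now: [2 5 1 4 3]
Gen 6 (s4): strand 4 crosses over strand 3. Perm now: [2 5 1 3 4]
Gen 7 (s1^-1): strand 2 crosses under strand 5. Perm now: [5 2 1 3 4]
Gen 8 (s2): strand 2 crosses over strand 1. Perm now: [5 1 2 3 4]

Answer: 5 1 2 3 4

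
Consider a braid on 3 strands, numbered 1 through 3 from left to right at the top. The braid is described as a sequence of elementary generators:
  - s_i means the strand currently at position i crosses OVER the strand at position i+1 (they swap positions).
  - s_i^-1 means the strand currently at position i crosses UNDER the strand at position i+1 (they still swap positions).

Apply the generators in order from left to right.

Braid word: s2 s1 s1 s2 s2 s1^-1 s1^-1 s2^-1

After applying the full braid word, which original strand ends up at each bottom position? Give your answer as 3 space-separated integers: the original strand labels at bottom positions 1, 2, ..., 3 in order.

Answer: 1 2 3

Derivation:
Gen 1 (s2): strand 2 crosses over strand 3. Perm now: [1 3 2]
Gen 2 (s1): strand 1 crosses over strand 3. Perm now: [3 1 2]
Gen 3 (s1): strand 3 crosses over strand 1. Perm now: [1 3 2]
Gen 4 (s2): strand 3 crosses over strand 2. Perm now: [1 2 3]
Gen 5 (s2): strand 2 crosses over strand 3. Perm now: [1 3 2]
Gen 6 (s1^-1): strand 1 crosses under strand 3. Perm now: [3 1 2]
Gen 7 (s1^-1): strand 3 crosses under strand 1. Perm now: [1 3 2]
Gen 8 (s2^-1): strand 3 crosses under strand 2. Perm now: [1 2 3]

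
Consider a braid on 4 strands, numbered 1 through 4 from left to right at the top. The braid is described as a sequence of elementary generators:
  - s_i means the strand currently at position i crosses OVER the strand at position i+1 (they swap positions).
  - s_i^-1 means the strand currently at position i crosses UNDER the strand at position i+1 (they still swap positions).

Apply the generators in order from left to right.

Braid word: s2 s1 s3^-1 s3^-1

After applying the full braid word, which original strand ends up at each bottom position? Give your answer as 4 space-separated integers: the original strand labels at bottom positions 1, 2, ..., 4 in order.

Gen 1 (s2): strand 2 crosses over strand 3. Perm now: [1 3 2 4]
Gen 2 (s1): strand 1 crosses over strand 3. Perm now: [3 1 2 4]
Gen 3 (s3^-1): strand 2 crosses under strand 4. Perm now: [3 1 4 2]
Gen 4 (s3^-1): strand 4 crosses under strand 2. Perm now: [3 1 2 4]

Answer: 3 1 2 4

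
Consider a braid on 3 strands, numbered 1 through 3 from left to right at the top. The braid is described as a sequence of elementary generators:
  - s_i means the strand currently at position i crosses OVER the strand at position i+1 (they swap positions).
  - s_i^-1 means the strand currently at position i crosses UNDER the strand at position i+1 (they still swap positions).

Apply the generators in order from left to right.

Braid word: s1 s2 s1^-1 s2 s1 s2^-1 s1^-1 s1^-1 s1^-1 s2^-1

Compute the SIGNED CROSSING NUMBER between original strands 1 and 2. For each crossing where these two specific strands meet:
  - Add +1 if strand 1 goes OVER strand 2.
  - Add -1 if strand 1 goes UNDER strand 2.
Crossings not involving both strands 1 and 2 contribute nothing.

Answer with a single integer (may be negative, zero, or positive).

Answer: -1

Derivation:
Gen 1: 1 over 2. Both 1&2? yes. Contrib: +1. Sum: 1
Gen 2: crossing 1x3. Both 1&2? no. Sum: 1
Gen 3: crossing 2x3. Both 1&2? no. Sum: 1
Gen 4: 2 over 1. Both 1&2? yes. Contrib: -1. Sum: 0
Gen 5: crossing 3x1. Both 1&2? no. Sum: 0
Gen 6: crossing 3x2. Both 1&2? no. Sum: 0
Gen 7: 1 under 2. Both 1&2? yes. Contrib: -1. Sum: -1
Gen 8: 2 under 1. Both 1&2? yes. Contrib: +1. Sum: 0
Gen 9: 1 under 2. Both 1&2? yes. Contrib: -1. Sum: -1
Gen 10: crossing 1x3. Both 1&2? no. Sum: -1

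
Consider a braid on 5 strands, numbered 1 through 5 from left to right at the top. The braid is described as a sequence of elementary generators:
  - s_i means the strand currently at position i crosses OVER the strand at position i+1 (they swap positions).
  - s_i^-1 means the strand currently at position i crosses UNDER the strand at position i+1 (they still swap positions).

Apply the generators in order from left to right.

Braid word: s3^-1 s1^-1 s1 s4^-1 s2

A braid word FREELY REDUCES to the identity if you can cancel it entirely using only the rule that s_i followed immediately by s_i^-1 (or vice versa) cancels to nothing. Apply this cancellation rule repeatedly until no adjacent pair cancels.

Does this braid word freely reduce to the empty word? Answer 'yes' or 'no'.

Gen 1 (s3^-1): push. Stack: [s3^-1]
Gen 2 (s1^-1): push. Stack: [s3^-1 s1^-1]
Gen 3 (s1): cancels prior s1^-1. Stack: [s3^-1]
Gen 4 (s4^-1): push. Stack: [s3^-1 s4^-1]
Gen 5 (s2): push. Stack: [s3^-1 s4^-1 s2]
Reduced word: s3^-1 s4^-1 s2

Answer: no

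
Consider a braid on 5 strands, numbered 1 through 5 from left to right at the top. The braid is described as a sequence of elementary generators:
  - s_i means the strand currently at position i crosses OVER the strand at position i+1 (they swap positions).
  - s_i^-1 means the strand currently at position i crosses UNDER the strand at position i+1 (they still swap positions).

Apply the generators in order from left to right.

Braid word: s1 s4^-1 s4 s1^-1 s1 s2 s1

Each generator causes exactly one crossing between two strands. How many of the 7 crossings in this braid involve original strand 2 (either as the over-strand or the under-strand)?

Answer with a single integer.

Answer: 4

Derivation:
Gen 1: crossing 1x2. Involves strand 2? yes. Count so far: 1
Gen 2: crossing 4x5. Involves strand 2? no. Count so far: 1
Gen 3: crossing 5x4. Involves strand 2? no. Count so far: 1
Gen 4: crossing 2x1. Involves strand 2? yes. Count so far: 2
Gen 5: crossing 1x2. Involves strand 2? yes. Count so far: 3
Gen 6: crossing 1x3. Involves strand 2? no. Count so far: 3
Gen 7: crossing 2x3. Involves strand 2? yes. Count so far: 4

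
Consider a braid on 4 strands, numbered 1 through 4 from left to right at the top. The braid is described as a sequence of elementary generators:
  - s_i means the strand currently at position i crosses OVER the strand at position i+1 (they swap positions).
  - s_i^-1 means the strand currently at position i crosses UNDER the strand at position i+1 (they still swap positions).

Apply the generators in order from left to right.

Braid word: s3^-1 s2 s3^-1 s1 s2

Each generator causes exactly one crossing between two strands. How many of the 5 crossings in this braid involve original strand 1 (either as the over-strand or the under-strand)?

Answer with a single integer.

Answer: 2

Derivation:
Gen 1: crossing 3x4. Involves strand 1? no. Count so far: 0
Gen 2: crossing 2x4. Involves strand 1? no. Count so far: 0
Gen 3: crossing 2x3. Involves strand 1? no. Count so far: 0
Gen 4: crossing 1x4. Involves strand 1? yes. Count so far: 1
Gen 5: crossing 1x3. Involves strand 1? yes. Count so far: 2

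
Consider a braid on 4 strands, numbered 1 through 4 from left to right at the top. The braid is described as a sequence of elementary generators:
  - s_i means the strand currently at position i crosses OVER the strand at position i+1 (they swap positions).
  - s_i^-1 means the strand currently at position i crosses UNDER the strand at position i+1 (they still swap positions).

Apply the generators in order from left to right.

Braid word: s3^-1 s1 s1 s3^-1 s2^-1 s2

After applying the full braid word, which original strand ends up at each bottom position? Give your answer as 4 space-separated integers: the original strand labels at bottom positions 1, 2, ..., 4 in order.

Gen 1 (s3^-1): strand 3 crosses under strand 4. Perm now: [1 2 4 3]
Gen 2 (s1): strand 1 crosses over strand 2. Perm now: [2 1 4 3]
Gen 3 (s1): strand 2 crosses over strand 1. Perm now: [1 2 4 3]
Gen 4 (s3^-1): strand 4 crosses under strand 3. Perm now: [1 2 3 4]
Gen 5 (s2^-1): strand 2 crosses under strand 3. Perm now: [1 3 2 4]
Gen 6 (s2): strand 3 crosses over strand 2. Perm now: [1 2 3 4]

Answer: 1 2 3 4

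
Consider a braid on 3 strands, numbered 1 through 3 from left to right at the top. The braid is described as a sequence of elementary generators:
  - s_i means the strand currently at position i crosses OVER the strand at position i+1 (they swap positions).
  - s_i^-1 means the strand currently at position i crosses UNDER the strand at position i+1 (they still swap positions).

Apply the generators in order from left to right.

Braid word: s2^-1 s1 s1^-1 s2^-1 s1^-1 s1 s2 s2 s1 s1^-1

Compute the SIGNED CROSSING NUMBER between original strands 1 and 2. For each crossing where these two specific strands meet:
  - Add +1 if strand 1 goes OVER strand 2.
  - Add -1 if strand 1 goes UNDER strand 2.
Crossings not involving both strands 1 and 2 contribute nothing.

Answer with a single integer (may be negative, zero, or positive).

Gen 1: crossing 2x3. Both 1&2? no. Sum: 0
Gen 2: crossing 1x3. Both 1&2? no. Sum: 0
Gen 3: crossing 3x1. Both 1&2? no. Sum: 0
Gen 4: crossing 3x2. Both 1&2? no. Sum: 0
Gen 5: 1 under 2. Both 1&2? yes. Contrib: -1. Sum: -1
Gen 6: 2 over 1. Both 1&2? yes. Contrib: -1. Sum: -2
Gen 7: crossing 2x3. Both 1&2? no. Sum: -2
Gen 8: crossing 3x2. Both 1&2? no. Sum: -2
Gen 9: 1 over 2. Both 1&2? yes. Contrib: +1. Sum: -1
Gen 10: 2 under 1. Both 1&2? yes. Contrib: +1. Sum: 0

Answer: 0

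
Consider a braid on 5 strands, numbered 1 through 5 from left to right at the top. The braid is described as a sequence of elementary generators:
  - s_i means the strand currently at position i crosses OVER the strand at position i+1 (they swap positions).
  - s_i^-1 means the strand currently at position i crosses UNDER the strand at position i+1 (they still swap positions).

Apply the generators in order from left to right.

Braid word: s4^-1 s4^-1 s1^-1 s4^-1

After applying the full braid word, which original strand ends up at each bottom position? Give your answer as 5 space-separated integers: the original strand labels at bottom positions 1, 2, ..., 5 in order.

Answer: 2 1 3 5 4

Derivation:
Gen 1 (s4^-1): strand 4 crosses under strand 5. Perm now: [1 2 3 5 4]
Gen 2 (s4^-1): strand 5 crosses under strand 4. Perm now: [1 2 3 4 5]
Gen 3 (s1^-1): strand 1 crosses under strand 2. Perm now: [2 1 3 4 5]
Gen 4 (s4^-1): strand 4 crosses under strand 5. Perm now: [2 1 3 5 4]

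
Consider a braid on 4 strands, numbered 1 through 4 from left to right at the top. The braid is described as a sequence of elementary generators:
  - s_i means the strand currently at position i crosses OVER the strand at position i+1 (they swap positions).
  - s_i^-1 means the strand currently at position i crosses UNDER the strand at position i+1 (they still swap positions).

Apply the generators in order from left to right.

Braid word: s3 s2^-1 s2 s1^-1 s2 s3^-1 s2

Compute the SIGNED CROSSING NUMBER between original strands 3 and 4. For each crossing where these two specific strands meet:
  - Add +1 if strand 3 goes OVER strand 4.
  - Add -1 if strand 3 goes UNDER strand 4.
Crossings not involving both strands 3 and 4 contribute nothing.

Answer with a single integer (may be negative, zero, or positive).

Answer: 0

Derivation:
Gen 1: 3 over 4. Both 3&4? yes. Contrib: +1. Sum: 1
Gen 2: crossing 2x4. Both 3&4? no. Sum: 1
Gen 3: crossing 4x2. Both 3&4? no. Sum: 1
Gen 4: crossing 1x2. Both 3&4? no. Sum: 1
Gen 5: crossing 1x4. Both 3&4? no. Sum: 1
Gen 6: crossing 1x3. Both 3&4? no. Sum: 1
Gen 7: 4 over 3. Both 3&4? yes. Contrib: -1. Sum: 0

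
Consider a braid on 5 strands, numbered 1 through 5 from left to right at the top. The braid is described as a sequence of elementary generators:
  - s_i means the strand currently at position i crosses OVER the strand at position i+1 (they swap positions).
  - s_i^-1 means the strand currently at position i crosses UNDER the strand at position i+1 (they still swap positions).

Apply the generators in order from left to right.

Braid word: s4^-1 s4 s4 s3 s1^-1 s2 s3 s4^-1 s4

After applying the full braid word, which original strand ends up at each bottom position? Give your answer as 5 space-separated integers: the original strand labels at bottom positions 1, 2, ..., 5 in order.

Gen 1 (s4^-1): strand 4 crosses under strand 5. Perm now: [1 2 3 5 4]
Gen 2 (s4): strand 5 crosses over strand 4. Perm now: [1 2 3 4 5]
Gen 3 (s4): strand 4 crosses over strand 5. Perm now: [1 2 3 5 4]
Gen 4 (s3): strand 3 crosses over strand 5. Perm now: [1 2 5 3 4]
Gen 5 (s1^-1): strand 1 crosses under strand 2. Perm now: [2 1 5 3 4]
Gen 6 (s2): strand 1 crosses over strand 5. Perm now: [2 5 1 3 4]
Gen 7 (s3): strand 1 crosses over strand 3. Perm now: [2 5 3 1 4]
Gen 8 (s4^-1): strand 1 crosses under strand 4. Perm now: [2 5 3 4 1]
Gen 9 (s4): strand 4 crosses over strand 1. Perm now: [2 5 3 1 4]

Answer: 2 5 3 1 4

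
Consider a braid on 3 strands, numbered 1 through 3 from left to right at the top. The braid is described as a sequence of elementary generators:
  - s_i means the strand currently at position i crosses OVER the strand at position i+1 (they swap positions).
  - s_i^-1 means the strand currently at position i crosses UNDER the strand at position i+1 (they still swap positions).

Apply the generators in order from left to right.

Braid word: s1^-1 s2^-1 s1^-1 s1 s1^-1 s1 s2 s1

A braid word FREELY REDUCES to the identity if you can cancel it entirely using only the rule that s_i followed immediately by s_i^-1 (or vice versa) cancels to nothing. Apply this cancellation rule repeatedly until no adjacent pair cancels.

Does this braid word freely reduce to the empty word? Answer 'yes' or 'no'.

Gen 1 (s1^-1): push. Stack: [s1^-1]
Gen 2 (s2^-1): push. Stack: [s1^-1 s2^-1]
Gen 3 (s1^-1): push. Stack: [s1^-1 s2^-1 s1^-1]
Gen 4 (s1): cancels prior s1^-1. Stack: [s1^-1 s2^-1]
Gen 5 (s1^-1): push. Stack: [s1^-1 s2^-1 s1^-1]
Gen 6 (s1): cancels prior s1^-1. Stack: [s1^-1 s2^-1]
Gen 7 (s2): cancels prior s2^-1. Stack: [s1^-1]
Gen 8 (s1): cancels prior s1^-1. Stack: []
Reduced word: (empty)

Answer: yes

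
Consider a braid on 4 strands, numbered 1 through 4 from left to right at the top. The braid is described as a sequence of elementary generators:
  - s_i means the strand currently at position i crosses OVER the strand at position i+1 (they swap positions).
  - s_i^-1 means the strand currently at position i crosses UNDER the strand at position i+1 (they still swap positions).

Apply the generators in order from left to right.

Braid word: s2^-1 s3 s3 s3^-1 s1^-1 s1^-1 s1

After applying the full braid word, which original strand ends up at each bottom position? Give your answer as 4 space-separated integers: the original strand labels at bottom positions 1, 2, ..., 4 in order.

Answer: 3 1 4 2

Derivation:
Gen 1 (s2^-1): strand 2 crosses under strand 3. Perm now: [1 3 2 4]
Gen 2 (s3): strand 2 crosses over strand 4. Perm now: [1 3 4 2]
Gen 3 (s3): strand 4 crosses over strand 2. Perm now: [1 3 2 4]
Gen 4 (s3^-1): strand 2 crosses under strand 4. Perm now: [1 3 4 2]
Gen 5 (s1^-1): strand 1 crosses under strand 3. Perm now: [3 1 4 2]
Gen 6 (s1^-1): strand 3 crosses under strand 1. Perm now: [1 3 4 2]
Gen 7 (s1): strand 1 crosses over strand 3. Perm now: [3 1 4 2]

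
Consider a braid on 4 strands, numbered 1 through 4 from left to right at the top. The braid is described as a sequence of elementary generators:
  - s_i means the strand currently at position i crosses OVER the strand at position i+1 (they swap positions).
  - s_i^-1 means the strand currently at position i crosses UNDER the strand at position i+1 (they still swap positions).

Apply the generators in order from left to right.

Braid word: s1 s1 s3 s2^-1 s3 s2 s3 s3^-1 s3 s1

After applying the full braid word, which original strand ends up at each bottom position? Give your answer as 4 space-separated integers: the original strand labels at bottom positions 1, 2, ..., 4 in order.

Gen 1 (s1): strand 1 crosses over strand 2. Perm now: [2 1 3 4]
Gen 2 (s1): strand 2 crosses over strand 1. Perm now: [1 2 3 4]
Gen 3 (s3): strand 3 crosses over strand 4. Perm now: [1 2 4 3]
Gen 4 (s2^-1): strand 2 crosses under strand 4. Perm now: [1 4 2 3]
Gen 5 (s3): strand 2 crosses over strand 3. Perm now: [1 4 3 2]
Gen 6 (s2): strand 4 crosses over strand 3. Perm now: [1 3 4 2]
Gen 7 (s3): strand 4 crosses over strand 2. Perm now: [1 3 2 4]
Gen 8 (s3^-1): strand 2 crosses under strand 4. Perm now: [1 3 4 2]
Gen 9 (s3): strand 4 crosses over strand 2. Perm now: [1 3 2 4]
Gen 10 (s1): strand 1 crosses over strand 3. Perm now: [3 1 2 4]

Answer: 3 1 2 4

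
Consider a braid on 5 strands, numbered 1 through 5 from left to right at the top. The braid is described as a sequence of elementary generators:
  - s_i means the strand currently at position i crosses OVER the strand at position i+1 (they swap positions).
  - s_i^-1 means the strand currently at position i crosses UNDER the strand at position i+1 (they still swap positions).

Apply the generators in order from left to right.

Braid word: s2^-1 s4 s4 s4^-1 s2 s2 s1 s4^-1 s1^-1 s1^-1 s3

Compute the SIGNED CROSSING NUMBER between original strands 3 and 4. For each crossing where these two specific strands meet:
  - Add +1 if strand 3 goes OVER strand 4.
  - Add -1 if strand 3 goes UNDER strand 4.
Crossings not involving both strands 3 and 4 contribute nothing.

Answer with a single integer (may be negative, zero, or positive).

Answer: 0

Derivation:
Gen 1: crossing 2x3. Both 3&4? no. Sum: 0
Gen 2: crossing 4x5. Both 3&4? no. Sum: 0
Gen 3: crossing 5x4. Both 3&4? no. Sum: 0
Gen 4: crossing 4x5. Both 3&4? no. Sum: 0
Gen 5: crossing 3x2. Both 3&4? no. Sum: 0
Gen 6: crossing 2x3. Both 3&4? no. Sum: 0
Gen 7: crossing 1x3. Both 3&4? no. Sum: 0
Gen 8: crossing 5x4. Both 3&4? no. Sum: 0
Gen 9: crossing 3x1. Both 3&4? no. Sum: 0
Gen 10: crossing 1x3. Both 3&4? no. Sum: 0
Gen 11: crossing 2x4. Both 3&4? no. Sum: 0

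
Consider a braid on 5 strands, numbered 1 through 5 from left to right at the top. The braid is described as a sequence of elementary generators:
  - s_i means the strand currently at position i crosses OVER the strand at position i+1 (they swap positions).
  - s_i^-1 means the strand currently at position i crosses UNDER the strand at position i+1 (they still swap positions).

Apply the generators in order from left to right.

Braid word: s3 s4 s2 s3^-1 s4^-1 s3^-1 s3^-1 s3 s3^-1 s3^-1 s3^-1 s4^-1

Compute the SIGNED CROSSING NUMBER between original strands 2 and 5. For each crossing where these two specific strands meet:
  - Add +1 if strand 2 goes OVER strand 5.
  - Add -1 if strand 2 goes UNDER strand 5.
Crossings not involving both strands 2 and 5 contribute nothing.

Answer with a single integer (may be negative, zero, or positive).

Gen 1: crossing 3x4. Both 2&5? no. Sum: 0
Gen 2: crossing 3x5. Both 2&5? no. Sum: 0
Gen 3: crossing 2x4. Both 2&5? no. Sum: 0
Gen 4: 2 under 5. Both 2&5? yes. Contrib: -1. Sum: -1
Gen 5: crossing 2x3. Both 2&5? no. Sum: -1
Gen 6: crossing 5x3. Both 2&5? no. Sum: -1
Gen 7: crossing 3x5. Both 2&5? no. Sum: -1
Gen 8: crossing 5x3. Both 2&5? no. Sum: -1
Gen 9: crossing 3x5. Both 2&5? no. Sum: -1
Gen 10: crossing 5x3. Both 2&5? no. Sum: -1
Gen 11: crossing 3x5. Both 2&5? no. Sum: -1
Gen 12: crossing 3x2. Both 2&5? no. Sum: -1

Answer: -1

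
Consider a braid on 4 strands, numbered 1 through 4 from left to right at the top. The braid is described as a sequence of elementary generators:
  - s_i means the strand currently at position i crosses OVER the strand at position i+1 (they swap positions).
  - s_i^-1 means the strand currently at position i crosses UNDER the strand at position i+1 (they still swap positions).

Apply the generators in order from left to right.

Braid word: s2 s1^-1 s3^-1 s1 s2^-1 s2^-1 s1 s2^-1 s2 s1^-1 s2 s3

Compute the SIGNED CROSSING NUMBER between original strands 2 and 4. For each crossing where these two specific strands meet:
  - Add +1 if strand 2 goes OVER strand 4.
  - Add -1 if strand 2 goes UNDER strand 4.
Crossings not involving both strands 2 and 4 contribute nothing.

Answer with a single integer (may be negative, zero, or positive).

Answer: -1

Derivation:
Gen 1: crossing 2x3. Both 2&4? no. Sum: 0
Gen 2: crossing 1x3. Both 2&4? no. Sum: 0
Gen 3: 2 under 4. Both 2&4? yes. Contrib: -1. Sum: -1
Gen 4: crossing 3x1. Both 2&4? no. Sum: -1
Gen 5: crossing 3x4. Both 2&4? no. Sum: -1
Gen 6: crossing 4x3. Both 2&4? no. Sum: -1
Gen 7: crossing 1x3. Both 2&4? no. Sum: -1
Gen 8: crossing 1x4. Both 2&4? no. Sum: -1
Gen 9: crossing 4x1. Both 2&4? no. Sum: -1
Gen 10: crossing 3x1. Both 2&4? no. Sum: -1
Gen 11: crossing 3x4. Both 2&4? no. Sum: -1
Gen 12: crossing 3x2. Both 2&4? no. Sum: -1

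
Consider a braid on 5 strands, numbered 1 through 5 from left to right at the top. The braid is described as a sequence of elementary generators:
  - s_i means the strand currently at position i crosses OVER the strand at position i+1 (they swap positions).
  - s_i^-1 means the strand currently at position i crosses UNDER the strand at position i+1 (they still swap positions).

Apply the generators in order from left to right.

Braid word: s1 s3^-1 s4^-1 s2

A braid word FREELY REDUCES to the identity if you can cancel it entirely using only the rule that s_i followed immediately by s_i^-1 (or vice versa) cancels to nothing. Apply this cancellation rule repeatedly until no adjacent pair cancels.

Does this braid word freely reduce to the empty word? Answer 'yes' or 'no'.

Answer: no

Derivation:
Gen 1 (s1): push. Stack: [s1]
Gen 2 (s3^-1): push. Stack: [s1 s3^-1]
Gen 3 (s4^-1): push. Stack: [s1 s3^-1 s4^-1]
Gen 4 (s2): push. Stack: [s1 s3^-1 s4^-1 s2]
Reduced word: s1 s3^-1 s4^-1 s2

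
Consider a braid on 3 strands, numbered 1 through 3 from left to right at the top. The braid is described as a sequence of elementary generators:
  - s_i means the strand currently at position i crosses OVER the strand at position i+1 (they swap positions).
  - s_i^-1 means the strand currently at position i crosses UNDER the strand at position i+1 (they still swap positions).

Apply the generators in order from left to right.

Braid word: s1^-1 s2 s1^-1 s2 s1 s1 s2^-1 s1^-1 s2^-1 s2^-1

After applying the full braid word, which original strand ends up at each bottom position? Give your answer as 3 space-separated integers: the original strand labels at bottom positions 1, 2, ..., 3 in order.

Gen 1 (s1^-1): strand 1 crosses under strand 2. Perm now: [2 1 3]
Gen 2 (s2): strand 1 crosses over strand 3. Perm now: [2 3 1]
Gen 3 (s1^-1): strand 2 crosses under strand 3. Perm now: [3 2 1]
Gen 4 (s2): strand 2 crosses over strand 1. Perm now: [3 1 2]
Gen 5 (s1): strand 3 crosses over strand 1. Perm now: [1 3 2]
Gen 6 (s1): strand 1 crosses over strand 3. Perm now: [3 1 2]
Gen 7 (s2^-1): strand 1 crosses under strand 2. Perm now: [3 2 1]
Gen 8 (s1^-1): strand 3 crosses under strand 2. Perm now: [2 3 1]
Gen 9 (s2^-1): strand 3 crosses under strand 1. Perm now: [2 1 3]
Gen 10 (s2^-1): strand 1 crosses under strand 3. Perm now: [2 3 1]

Answer: 2 3 1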